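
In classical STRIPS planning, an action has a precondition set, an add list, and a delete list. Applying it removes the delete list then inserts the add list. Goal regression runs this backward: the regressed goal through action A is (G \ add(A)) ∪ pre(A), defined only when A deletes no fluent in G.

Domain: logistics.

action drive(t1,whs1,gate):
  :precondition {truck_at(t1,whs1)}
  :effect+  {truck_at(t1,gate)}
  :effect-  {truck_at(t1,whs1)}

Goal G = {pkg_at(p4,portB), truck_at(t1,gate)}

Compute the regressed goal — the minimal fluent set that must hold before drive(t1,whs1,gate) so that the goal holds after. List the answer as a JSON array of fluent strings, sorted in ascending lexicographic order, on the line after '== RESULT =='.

Regress:
  G ∩ del = {}  (empty — regression defined)
  G \ add = {pkg_at(p4,portB), truck_at(t1,gate)} \ {truck_at(t1,gate)} = {pkg_at(p4,portB)}
  ∪ pre   = {pkg_at(p4,portB)} ∪ {truck_at(t1,whs1)}
          = {pkg_at(p4,portB), truck_at(t1,whs1)}

== RESULT ==
["pkg_at(p4,portB)", "truck_at(t1,whs1)"]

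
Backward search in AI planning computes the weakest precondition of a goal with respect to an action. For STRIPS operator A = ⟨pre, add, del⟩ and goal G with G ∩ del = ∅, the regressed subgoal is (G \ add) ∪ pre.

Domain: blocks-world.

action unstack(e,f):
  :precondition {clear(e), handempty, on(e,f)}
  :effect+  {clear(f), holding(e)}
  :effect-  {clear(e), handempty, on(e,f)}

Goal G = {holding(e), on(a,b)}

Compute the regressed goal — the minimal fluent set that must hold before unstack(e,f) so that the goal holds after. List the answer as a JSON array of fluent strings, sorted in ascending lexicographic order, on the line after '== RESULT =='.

Compute (G \ add) ∪ pre:
  G ∩ del = {}  (empty — regression defined)
  G \ add = {holding(e), on(a,b)} \ {clear(f), holding(e)} = {on(a,b)}
  ∪ pre   = {on(a,b)} ∪ {clear(e), handempty, on(e,f)}
          = {clear(e), handempty, on(a,b), on(e,f)}

== RESULT ==
["clear(e)", "handempty", "on(a,b)", "on(e,f)"]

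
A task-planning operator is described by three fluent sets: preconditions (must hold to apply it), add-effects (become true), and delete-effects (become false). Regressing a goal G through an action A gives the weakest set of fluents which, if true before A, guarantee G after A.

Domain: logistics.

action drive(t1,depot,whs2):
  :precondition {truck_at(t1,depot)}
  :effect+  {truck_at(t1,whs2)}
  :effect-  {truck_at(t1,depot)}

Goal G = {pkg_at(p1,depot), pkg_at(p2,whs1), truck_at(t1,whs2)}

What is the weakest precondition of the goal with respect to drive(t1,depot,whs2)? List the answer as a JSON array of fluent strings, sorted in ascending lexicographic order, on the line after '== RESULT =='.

Compute (G \ add) ∪ pre:
  G ∩ del = {}  (empty — regression defined)
  G \ add = {pkg_at(p1,depot), pkg_at(p2,whs1), truck_at(t1,whs2)} \ {truck_at(t1,whs2)} = {pkg_at(p1,depot), pkg_at(p2,whs1)}
  ∪ pre   = {pkg_at(p1,depot), pkg_at(p2,whs1)} ∪ {truck_at(t1,depot)}
          = {pkg_at(p1,depot), pkg_at(p2,whs1), truck_at(t1,depot)}

== RESULT ==
["pkg_at(p1,depot)", "pkg_at(p2,whs1)", "truck_at(t1,depot)"]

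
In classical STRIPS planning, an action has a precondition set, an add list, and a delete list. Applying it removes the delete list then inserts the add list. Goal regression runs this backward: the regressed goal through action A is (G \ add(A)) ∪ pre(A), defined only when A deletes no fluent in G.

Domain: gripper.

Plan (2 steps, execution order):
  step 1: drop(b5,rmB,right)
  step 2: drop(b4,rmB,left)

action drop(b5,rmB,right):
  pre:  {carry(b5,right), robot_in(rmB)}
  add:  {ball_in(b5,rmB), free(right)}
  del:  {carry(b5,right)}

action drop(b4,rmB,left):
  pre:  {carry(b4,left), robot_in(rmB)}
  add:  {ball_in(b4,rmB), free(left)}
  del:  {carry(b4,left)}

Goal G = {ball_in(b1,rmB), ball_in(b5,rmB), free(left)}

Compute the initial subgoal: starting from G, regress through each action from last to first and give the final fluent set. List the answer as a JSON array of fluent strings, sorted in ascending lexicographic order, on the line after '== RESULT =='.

Regress step by step:
  through step 2 (drop(b4,rmB,left)): drop {free(left)}, keep {ball_in(b1,rmB), ball_in(b5,rmB)}, require {carry(b4,left), robot_in(rmB)}
    → {ball_in(b1,rmB), ball_in(b5,rmB), carry(b4,left), robot_in(rmB)}
  through step 1 (drop(b5,rmB,right)): drop {ball_in(b5,rmB)}, keep {ball_in(b1,rmB), carry(b4,left), robot_in(rmB)}, require {carry(b5,right), robot_in(rmB)}
    → {ball_in(b1,rmB), carry(b4,left), carry(b5,right), robot_in(rmB)}

== RESULT ==
["ball_in(b1,rmB)", "carry(b4,left)", "carry(b5,right)", "robot_in(rmB)"]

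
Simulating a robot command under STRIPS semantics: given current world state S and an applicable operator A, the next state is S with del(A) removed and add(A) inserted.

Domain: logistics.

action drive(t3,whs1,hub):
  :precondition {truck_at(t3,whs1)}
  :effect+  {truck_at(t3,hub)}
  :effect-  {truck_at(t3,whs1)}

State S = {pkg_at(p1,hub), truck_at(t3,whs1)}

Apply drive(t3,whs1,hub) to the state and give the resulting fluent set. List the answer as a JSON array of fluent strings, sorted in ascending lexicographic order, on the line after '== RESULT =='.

Progress:
  pre ⊆ S: {truck_at(t3,whs1)} ⊆ S  — applicable
  S \ del = {pkg_at(p1,hub)}
  ∪ add   = {pkg_at(p1,hub), truck_at(t3,hub)}

== RESULT ==
["pkg_at(p1,hub)", "truck_at(t3,hub)"]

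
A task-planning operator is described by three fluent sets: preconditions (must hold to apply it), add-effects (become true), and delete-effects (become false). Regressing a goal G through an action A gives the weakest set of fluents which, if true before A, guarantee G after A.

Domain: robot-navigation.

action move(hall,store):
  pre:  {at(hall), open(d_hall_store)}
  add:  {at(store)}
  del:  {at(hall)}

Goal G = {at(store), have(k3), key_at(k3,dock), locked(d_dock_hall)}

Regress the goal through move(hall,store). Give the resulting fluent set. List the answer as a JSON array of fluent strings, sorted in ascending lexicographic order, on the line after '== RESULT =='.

Regress:
  G ∩ del = {}  (empty — regression defined)
  G \ add = {at(store), have(k3), key_at(k3,dock), locked(d_dock_hall)} \ {at(store)} = {have(k3), key_at(k3,dock), locked(d_dock_hall)}
  ∪ pre   = {have(k3), key_at(k3,dock), locked(d_dock_hall)} ∪ {at(hall), open(d_hall_store)}
          = {at(hall), have(k3), key_at(k3,dock), locked(d_dock_hall), open(d_hall_store)}

== RESULT ==
["at(hall)", "have(k3)", "key_at(k3,dock)", "locked(d_dock_hall)", "open(d_hall_store)"]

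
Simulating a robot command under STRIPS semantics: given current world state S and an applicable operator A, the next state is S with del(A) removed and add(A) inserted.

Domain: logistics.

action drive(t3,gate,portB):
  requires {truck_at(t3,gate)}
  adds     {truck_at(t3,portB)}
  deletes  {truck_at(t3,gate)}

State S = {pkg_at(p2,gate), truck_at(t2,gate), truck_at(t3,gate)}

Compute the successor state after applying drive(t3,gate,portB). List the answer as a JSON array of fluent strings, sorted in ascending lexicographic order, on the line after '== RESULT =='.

Compute (S \ del) ∪ add:
  pre ⊆ S: {truck_at(t3,gate)} ⊆ S  — applicable
  S \ del = {pkg_at(p2,gate), truck_at(t2,gate)}
  ∪ add   = {pkg_at(p2,gate), truck_at(t2,gate), truck_at(t3,portB)}

== RESULT ==
["pkg_at(p2,gate)", "truck_at(t2,gate)", "truck_at(t3,portB)"]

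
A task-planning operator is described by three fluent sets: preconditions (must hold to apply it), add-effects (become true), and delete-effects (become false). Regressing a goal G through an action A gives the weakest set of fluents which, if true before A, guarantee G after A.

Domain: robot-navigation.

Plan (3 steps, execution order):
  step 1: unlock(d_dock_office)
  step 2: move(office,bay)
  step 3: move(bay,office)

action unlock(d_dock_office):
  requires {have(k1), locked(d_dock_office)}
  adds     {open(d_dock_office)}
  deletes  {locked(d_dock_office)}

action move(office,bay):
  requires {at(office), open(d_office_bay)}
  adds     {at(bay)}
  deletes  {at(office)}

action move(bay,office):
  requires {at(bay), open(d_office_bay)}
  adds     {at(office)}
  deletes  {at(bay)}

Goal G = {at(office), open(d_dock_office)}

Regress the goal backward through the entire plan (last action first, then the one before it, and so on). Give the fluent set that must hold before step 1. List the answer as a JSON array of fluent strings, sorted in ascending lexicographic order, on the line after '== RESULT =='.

Work backward from the goal:
  through step 3 (move(bay,office)): drop {at(office)}, keep {open(d_dock_office)}, require {at(bay), open(d_office_bay)}
    → {at(bay), open(d_dock_office), open(d_office_bay)}
  through step 2 (move(office,bay)): drop {at(bay)}, keep {open(d_dock_office), open(d_office_bay)}, require {at(office), open(d_office_bay)}
    → {at(office), open(d_dock_office), open(d_office_bay)}
  through step 1 (unlock(d_dock_office)): drop {open(d_dock_office)}, keep {at(office), open(d_office_bay)}, require {have(k1), locked(d_dock_office)}
    → {at(office), have(k1), locked(d_dock_office), open(d_office_bay)}

== RESULT ==
["at(office)", "have(k1)", "locked(d_dock_office)", "open(d_office_bay)"]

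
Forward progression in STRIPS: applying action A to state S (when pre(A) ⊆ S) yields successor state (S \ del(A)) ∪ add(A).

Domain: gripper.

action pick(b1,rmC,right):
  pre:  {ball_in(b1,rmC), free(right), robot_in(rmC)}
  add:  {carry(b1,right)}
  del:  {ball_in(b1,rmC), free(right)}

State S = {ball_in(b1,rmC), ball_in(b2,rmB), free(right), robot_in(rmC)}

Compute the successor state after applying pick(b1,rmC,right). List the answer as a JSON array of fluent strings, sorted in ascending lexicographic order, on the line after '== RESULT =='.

Progress:
  pre ⊆ S: {ball_in(b1,rmC), free(right), robot_in(rmC)} ⊆ S  — applicable
  S \ del = {ball_in(b2,rmB), robot_in(rmC)}
  ∪ add   = {ball_in(b2,rmB), carry(b1,right), robot_in(rmC)}

== RESULT ==
["ball_in(b2,rmB)", "carry(b1,right)", "robot_in(rmC)"]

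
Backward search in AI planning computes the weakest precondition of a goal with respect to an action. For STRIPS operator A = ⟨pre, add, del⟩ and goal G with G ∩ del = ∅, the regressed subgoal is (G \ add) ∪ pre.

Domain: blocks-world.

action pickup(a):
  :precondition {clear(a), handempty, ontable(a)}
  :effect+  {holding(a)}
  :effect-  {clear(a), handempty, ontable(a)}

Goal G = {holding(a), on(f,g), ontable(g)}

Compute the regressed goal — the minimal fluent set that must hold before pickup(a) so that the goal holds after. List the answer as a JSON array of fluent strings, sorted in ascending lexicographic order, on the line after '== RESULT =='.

Compute (G \ add) ∪ pre:
  G ∩ del = {}  (empty — regression defined)
  G \ add = {holding(a), on(f,g), ontable(g)} \ {holding(a)} = {on(f,g), ontable(g)}
  ∪ pre   = {on(f,g), ontable(g)} ∪ {clear(a), handempty, ontable(a)}
          = {clear(a), handempty, on(f,g), ontable(a), ontable(g)}

== RESULT ==
["clear(a)", "handempty", "on(f,g)", "ontable(a)", "ontable(g)"]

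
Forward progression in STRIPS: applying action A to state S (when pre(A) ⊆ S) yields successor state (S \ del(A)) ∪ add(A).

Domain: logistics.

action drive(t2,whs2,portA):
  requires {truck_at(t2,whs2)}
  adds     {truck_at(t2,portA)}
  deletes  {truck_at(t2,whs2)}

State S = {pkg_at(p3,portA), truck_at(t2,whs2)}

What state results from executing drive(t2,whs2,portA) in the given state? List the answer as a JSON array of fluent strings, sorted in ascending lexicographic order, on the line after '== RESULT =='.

Progress:
  pre ⊆ S: {truck_at(t2,whs2)} ⊆ S  — applicable
  S \ del = {pkg_at(p3,portA)}
  ∪ add   = {pkg_at(p3,portA), truck_at(t2,portA)}

== RESULT ==
["pkg_at(p3,portA)", "truck_at(t2,portA)"]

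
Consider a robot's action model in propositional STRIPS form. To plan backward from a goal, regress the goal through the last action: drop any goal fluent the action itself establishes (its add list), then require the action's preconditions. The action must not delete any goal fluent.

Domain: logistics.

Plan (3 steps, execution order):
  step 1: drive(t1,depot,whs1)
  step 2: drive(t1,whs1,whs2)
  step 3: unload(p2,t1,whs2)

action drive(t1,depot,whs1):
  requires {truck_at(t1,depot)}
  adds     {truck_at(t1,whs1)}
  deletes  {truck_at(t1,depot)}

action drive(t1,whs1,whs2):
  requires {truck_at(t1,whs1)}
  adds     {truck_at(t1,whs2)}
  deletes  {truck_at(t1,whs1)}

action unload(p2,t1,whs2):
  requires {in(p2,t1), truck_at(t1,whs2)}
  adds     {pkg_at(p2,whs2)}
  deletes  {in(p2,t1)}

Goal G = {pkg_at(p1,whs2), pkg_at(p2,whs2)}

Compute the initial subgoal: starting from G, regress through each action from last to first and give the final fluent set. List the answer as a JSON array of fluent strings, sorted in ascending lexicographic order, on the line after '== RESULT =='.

Regress step by step:
  through step 3 (unload(p2,t1,whs2)): drop {pkg_at(p2,whs2)}, keep {pkg_at(p1,whs2)}, require {in(p2,t1), truck_at(t1,whs2)}
    → {in(p2,t1), pkg_at(p1,whs2), truck_at(t1,whs2)}
  through step 2 (drive(t1,whs1,whs2)): drop {truck_at(t1,whs2)}, keep {in(p2,t1), pkg_at(p1,whs2)}, require {truck_at(t1,whs1)}
    → {in(p2,t1), pkg_at(p1,whs2), truck_at(t1,whs1)}
  through step 1 (drive(t1,depot,whs1)): drop {truck_at(t1,whs1)}, keep {in(p2,t1), pkg_at(p1,whs2)}, require {truck_at(t1,depot)}
    → {in(p2,t1), pkg_at(p1,whs2), truck_at(t1,depot)}

== RESULT ==
["in(p2,t1)", "pkg_at(p1,whs2)", "truck_at(t1,depot)"]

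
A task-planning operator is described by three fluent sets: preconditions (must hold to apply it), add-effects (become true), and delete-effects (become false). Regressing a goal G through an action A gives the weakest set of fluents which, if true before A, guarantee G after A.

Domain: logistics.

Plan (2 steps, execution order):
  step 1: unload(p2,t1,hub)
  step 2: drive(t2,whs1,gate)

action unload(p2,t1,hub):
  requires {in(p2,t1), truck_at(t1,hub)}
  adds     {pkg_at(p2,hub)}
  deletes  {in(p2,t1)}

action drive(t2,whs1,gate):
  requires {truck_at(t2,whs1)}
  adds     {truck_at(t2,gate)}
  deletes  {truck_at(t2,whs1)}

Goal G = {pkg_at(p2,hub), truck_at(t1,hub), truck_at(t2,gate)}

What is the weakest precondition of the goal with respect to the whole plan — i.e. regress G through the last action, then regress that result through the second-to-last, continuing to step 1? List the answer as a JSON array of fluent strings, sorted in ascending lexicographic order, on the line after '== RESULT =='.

Work backward from the goal:
  through step 2 (drive(t2,whs1,gate)): drop {truck_at(t2,gate)}, keep {pkg_at(p2,hub), truck_at(t1,hub)}, require {truck_at(t2,whs1)}
    → {pkg_at(p2,hub), truck_at(t1,hub), truck_at(t2,whs1)}
  through step 1 (unload(p2,t1,hub)): drop {pkg_at(p2,hub)}, keep {truck_at(t1,hub), truck_at(t2,whs1)}, require {in(p2,t1), truck_at(t1,hub)}
    → {in(p2,t1), truck_at(t1,hub), truck_at(t2,whs1)}

== RESULT ==
["in(p2,t1)", "truck_at(t1,hub)", "truck_at(t2,whs1)"]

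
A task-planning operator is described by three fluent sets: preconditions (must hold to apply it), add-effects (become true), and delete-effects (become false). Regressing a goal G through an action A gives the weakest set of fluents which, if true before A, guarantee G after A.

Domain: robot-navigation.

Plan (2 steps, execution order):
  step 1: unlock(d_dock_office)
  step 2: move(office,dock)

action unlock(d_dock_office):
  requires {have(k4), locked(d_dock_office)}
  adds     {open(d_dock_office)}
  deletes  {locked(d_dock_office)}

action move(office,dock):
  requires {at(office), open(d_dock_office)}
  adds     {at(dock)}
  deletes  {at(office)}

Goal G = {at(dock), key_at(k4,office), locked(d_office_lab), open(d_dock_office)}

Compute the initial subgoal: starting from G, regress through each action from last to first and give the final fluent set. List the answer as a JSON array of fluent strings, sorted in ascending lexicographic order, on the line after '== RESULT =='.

Regress step by step:
  through step 2 (move(office,dock)): drop {at(dock)}, keep {key_at(k4,office), locked(d_office_lab), open(d_dock_office)}, require {at(office), open(d_dock_office)}
    → {at(office), key_at(k4,office), locked(d_office_lab), open(d_dock_office)}
  through step 1 (unlock(d_dock_office)): drop {open(d_dock_office)}, keep {at(office), key_at(k4,office), locked(d_office_lab)}, require {have(k4), locked(d_dock_office)}
    → {at(office), have(k4), key_at(k4,office), locked(d_dock_office), locked(d_office_lab)}

== RESULT ==
["at(office)", "have(k4)", "key_at(k4,office)", "locked(d_dock_office)", "locked(d_office_lab)"]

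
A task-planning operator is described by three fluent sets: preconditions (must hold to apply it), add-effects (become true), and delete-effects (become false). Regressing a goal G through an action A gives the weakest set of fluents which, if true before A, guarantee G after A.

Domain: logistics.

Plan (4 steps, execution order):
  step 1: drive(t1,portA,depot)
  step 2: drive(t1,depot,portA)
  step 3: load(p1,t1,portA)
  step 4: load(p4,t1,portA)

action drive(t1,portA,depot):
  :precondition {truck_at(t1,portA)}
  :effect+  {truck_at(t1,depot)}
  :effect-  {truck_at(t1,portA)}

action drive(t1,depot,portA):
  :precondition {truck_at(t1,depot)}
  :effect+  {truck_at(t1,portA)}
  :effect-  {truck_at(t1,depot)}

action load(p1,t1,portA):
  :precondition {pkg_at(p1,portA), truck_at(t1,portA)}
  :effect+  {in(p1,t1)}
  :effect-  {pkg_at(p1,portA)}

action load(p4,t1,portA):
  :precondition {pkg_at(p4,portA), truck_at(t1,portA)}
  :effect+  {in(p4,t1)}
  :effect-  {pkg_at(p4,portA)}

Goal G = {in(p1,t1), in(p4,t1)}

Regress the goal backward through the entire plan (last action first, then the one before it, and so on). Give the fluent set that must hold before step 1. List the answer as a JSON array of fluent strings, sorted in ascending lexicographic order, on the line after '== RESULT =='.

Regress step by step:
  through step 4 (load(p4,t1,portA)): drop {in(p4,t1)}, keep {in(p1,t1)}, require {pkg_at(p4,portA), truck_at(t1,portA)}
    → {in(p1,t1), pkg_at(p4,portA), truck_at(t1,portA)}
  through step 3 (load(p1,t1,portA)): drop {in(p1,t1)}, keep {pkg_at(p4,portA), truck_at(t1,portA)}, require {pkg_at(p1,portA), truck_at(t1,portA)}
    → {pkg_at(p1,portA), pkg_at(p4,portA), truck_at(t1,portA)}
  through step 2 (drive(t1,depot,portA)): drop {truck_at(t1,portA)}, keep {pkg_at(p1,portA), pkg_at(p4,portA)}, require {truck_at(t1,depot)}
    → {pkg_at(p1,portA), pkg_at(p4,portA), truck_at(t1,depot)}
  through step 1 (drive(t1,portA,depot)): drop {truck_at(t1,depot)}, keep {pkg_at(p1,portA), pkg_at(p4,portA)}, require {truck_at(t1,portA)}
    → {pkg_at(p1,portA), pkg_at(p4,portA), truck_at(t1,portA)}

== RESULT ==
["pkg_at(p1,portA)", "pkg_at(p4,portA)", "truck_at(t1,portA)"]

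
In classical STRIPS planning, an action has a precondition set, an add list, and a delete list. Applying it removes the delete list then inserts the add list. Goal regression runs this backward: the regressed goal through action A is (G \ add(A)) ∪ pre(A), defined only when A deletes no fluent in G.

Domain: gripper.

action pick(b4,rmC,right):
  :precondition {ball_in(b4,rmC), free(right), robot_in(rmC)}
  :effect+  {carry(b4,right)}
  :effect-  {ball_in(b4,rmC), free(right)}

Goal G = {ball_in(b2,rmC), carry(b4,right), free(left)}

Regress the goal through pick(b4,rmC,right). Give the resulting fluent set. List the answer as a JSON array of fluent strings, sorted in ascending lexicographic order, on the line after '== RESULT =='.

Compute (G \ add) ∪ pre:
  G ∩ del = {}  (empty — regression defined)
  G \ add = {ball_in(b2,rmC), carry(b4,right), free(left)} \ {carry(b4,right)} = {ball_in(b2,rmC), free(left)}
  ∪ pre   = {ball_in(b2,rmC), free(left)} ∪ {ball_in(b4,rmC), free(right), robot_in(rmC)}
          = {ball_in(b2,rmC), ball_in(b4,rmC), free(left), free(right), robot_in(rmC)}

== RESULT ==
["ball_in(b2,rmC)", "ball_in(b4,rmC)", "free(left)", "free(right)", "robot_in(rmC)"]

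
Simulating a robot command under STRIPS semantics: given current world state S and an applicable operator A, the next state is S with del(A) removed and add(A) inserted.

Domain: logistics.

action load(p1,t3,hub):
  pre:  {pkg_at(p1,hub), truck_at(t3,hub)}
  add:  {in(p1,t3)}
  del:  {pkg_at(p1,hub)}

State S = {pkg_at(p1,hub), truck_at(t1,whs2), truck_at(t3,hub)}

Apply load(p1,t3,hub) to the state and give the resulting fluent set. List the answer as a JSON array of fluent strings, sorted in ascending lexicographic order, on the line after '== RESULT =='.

Compute (S \ del) ∪ add:
  pre ⊆ S: {pkg_at(p1,hub), truck_at(t3,hub)} ⊆ S  — applicable
  S \ del = {truck_at(t1,whs2), truck_at(t3,hub)}
  ∪ add   = {in(p1,t3), truck_at(t1,whs2), truck_at(t3,hub)}

== RESULT ==
["in(p1,t3)", "truck_at(t1,whs2)", "truck_at(t3,hub)"]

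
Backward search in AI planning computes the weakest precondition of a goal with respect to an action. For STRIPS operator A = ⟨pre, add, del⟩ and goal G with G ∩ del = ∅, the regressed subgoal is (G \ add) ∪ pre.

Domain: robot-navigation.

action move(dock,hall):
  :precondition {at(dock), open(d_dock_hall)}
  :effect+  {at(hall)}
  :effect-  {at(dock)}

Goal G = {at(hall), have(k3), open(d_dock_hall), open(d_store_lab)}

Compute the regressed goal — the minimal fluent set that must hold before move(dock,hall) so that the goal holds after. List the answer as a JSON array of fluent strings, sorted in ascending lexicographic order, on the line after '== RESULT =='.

Compute (G \ add) ∪ pre:
  G ∩ del = {}  (empty — regression defined)
  G \ add = {at(hall), have(k3), open(d_dock_hall), open(d_store_lab)} \ {at(hall)} = {have(k3), open(d_dock_hall), open(d_store_lab)}
  ∪ pre   = {have(k3), open(d_dock_hall), open(d_store_lab)} ∪ {at(dock), open(d_dock_hall)}
          = {at(dock), have(k3), open(d_dock_hall), open(d_store_lab)}

== RESULT ==
["at(dock)", "have(k3)", "open(d_dock_hall)", "open(d_store_lab)"]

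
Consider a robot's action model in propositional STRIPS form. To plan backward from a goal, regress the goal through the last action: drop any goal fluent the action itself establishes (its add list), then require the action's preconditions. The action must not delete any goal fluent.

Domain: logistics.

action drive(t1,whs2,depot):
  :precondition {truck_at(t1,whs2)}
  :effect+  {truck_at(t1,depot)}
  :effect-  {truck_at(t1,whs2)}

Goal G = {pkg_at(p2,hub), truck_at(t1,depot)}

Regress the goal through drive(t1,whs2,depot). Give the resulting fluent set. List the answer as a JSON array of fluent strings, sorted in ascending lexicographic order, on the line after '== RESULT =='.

Regress:
  G ∩ del = {}  (empty — regression defined)
  G \ add = {pkg_at(p2,hub), truck_at(t1,depot)} \ {truck_at(t1,depot)} = {pkg_at(p2,hub)}
  ∪ pre   = {pkg_at(p2,hub)} ∪ {truck_at(t1,whs2)}
          = {pkg_at(p2,hub), truck_at(t1,whs2)}

== RESULT ==
["pkg_at(p2,hub)", "truck_at(t1,whs2)"]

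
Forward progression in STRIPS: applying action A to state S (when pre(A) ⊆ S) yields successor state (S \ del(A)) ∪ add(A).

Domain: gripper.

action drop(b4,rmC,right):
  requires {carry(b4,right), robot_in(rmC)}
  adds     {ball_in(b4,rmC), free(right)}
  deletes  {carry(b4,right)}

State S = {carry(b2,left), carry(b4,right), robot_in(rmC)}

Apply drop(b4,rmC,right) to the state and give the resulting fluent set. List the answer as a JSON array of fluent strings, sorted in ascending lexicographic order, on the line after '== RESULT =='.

Progress:
  pre ⊆ S: {carry(b4,right), robot_in(rmC)} ⊆ S  — applicable
  S \ del = {carry(b2,left), robot_in(rmC)}
  ∪ add   = {ball_in(b4,rmC), carry(b2,left), free(right), robot_in(rmC)}

== RESULT ==
["ball_in(b4,rmC)", "carry(b2,left)", "free(right)", "robot_in(rmC)"]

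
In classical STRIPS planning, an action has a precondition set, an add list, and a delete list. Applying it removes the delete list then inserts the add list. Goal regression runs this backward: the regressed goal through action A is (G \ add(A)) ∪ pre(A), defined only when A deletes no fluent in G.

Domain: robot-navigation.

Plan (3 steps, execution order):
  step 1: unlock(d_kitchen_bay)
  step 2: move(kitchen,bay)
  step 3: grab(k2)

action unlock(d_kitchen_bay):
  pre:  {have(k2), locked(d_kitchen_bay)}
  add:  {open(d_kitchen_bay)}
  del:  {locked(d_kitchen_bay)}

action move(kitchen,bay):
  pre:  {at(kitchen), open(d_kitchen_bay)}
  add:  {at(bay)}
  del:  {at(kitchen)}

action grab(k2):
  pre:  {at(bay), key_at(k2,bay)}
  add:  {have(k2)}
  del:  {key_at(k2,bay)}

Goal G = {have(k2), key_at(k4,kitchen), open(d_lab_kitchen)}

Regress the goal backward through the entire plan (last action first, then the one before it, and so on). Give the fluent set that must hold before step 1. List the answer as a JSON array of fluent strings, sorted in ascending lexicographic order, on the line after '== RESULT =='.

Work backward from the goal:
  through step 3 (grab(k2)): drop {have(k2)}, keep {key_at(k4,kitchen), open(d_lab_kitchen)}, require {at(bay), key_at(k2,bay)}
    → {at(bay), key_at(k2,bay), key_at(k4,kitchen), open(d_lab_kitchen)}
  through step 2 (move(kitchen,bay)): drop {at(bay)}, keep {key_at(k2,bay), key_at(k4,kitchen), open(d_lab_kitchen)}, require {at(kitchen), open(d_kitchen_bay)}
    → {at(kitchen), key_at(k2,bay), key_at(k4,kitchen), open(d_kitchen_bay), open(d_lab_kitchen)}
  through step 1 (unlock(d_kitchen_bay)): drop {open(d_kitchen_bay)}, keep {at(kitchen), key_at(k2,bay), key_at(k4,kitchen), open(d_lab_kitchen)}, require {have(k2), locked(d_kitchen_bay)}
    → {at(kitchen), have(k2), key_at(k2,bay), key_at(k4,kitchen), locked(d_kitchen_bay), open(d_lab_kitchen)}

== RESULT ==
["at(kitchen)", "have(k2)", "key_at(k2,bay)", "key_at(k4,kitchen)", "locked(d_kitchen_bay)", "open(d_lab_kitchen)"]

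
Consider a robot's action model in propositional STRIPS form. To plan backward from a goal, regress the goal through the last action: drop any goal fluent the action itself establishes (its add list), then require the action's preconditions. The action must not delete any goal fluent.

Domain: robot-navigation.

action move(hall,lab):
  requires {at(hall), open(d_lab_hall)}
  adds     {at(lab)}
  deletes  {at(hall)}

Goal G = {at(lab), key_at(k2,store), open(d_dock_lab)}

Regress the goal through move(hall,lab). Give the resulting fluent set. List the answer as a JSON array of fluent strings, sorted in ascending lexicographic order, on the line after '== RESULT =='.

Regress:
  G ∩ del = {}  (empty — regression defined)
  G \ add = {at(lab), key_at(k2,store), open(d_dock_lab)} \ {at(lab)} = {key_at(k2,store), open(d_dock_lab)}
  ∪ pre   = {key_at(k2,store), open(d_dock_lab)} ∪ {at(hall), open(d_lab_hall)}
          = {at(hall), key_at(k2,store), open(d_dock_lab), open(d_lab_hall)}

== RESULT ==
["at(hall)", "key_at(k2,store)", "open(d_dock_lab)", "open(d_lab_hall)"]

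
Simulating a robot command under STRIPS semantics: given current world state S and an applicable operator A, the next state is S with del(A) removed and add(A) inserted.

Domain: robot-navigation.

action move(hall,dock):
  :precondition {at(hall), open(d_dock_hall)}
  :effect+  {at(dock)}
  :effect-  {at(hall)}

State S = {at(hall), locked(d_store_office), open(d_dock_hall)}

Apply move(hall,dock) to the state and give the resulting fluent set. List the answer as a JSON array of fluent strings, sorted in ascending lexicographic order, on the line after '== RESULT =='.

Compute (S \ del) ∪ add:
  pre ⊆ S: {at(hall), open(d_dock_hall)} ⊆ S  — applicable
  S \ del = {locked(d_store_office), open(d_dock_hall)}
  ∪ add   = {at(dock), locked(d_store_office), open(d_dock_hall)}

== RESULT ==
["at(dock)", "locked(d_store_office)", "open(d_dock_hall)"]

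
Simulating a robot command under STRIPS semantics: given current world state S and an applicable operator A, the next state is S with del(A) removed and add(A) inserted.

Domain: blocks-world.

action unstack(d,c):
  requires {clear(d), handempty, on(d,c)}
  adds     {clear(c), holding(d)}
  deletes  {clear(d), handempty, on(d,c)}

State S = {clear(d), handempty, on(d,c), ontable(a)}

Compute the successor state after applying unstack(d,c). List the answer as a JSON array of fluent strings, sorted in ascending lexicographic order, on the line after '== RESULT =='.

Compute (S \ del) ∪ add:
  pre ⊆ S: {clear(d), handempty, on(d,c)} ⊆ S  — applicable
  S \ del = {ontable(a)}
  ∪ add   = {clear(c), holding(d), ontable(a)}

== RESULT ==
["clear(c)", "holding(d)", "ontable(a)"]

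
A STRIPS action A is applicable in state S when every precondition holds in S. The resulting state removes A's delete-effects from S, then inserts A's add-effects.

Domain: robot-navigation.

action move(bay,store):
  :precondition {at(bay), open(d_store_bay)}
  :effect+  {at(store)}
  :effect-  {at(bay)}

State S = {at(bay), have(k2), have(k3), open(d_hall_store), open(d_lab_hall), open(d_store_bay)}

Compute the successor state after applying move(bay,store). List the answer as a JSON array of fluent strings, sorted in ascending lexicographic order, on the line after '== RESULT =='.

Compute (S \ del) ∪ add:
  pre ⊆ S: {at(bay), open(d_store_bay)} ⊆ S  — applicable
  S \ del = {have(k2), have(k3), open(d_hall_store), open(d_lab_hall), open(d_store_bay)}
  ∪ add   = {at(store), have(k2), have(k3), open(d_hall_store), open(d_lab_hall), open(d_store_bay)}

== RESULT ==
["at(store)", "have(k2)", "have(k3)", "open(d_hall_store)", "open(d_lab_hall)", "open(d_store_bay)"]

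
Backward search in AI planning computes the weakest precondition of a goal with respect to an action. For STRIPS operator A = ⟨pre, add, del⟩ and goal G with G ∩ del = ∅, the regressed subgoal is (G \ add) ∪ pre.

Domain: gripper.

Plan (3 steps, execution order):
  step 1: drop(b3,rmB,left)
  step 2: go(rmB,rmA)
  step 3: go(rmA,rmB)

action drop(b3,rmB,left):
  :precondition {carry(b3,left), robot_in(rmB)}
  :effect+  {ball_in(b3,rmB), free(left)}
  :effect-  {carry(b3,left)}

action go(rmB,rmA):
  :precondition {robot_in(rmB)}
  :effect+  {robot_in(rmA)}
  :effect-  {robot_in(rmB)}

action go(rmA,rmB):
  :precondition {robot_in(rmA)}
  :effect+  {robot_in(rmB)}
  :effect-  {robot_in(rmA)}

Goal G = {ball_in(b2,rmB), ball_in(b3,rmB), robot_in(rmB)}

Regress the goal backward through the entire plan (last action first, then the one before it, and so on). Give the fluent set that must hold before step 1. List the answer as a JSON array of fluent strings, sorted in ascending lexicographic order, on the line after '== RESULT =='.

Regress step by step:
  through step 3 (go(rmA,rmB)): drop {robot_in(rmB)}, keep {ball_in(b2,rmB), ball_in(b3,rmB)}, require {robot_in(rmA)}
    → {ball_in(b2,rmB), ball_in(b3,rmB), robot_in(rmA)}
  through step 2 (go(rmB,rmA)): drop {robot_in(rmA)}, keep {ball_in(b2,rmB), ball_in(b3,rmB)}, require {robot_in(rmB)}
    → {ball_in(b2,rmB), ball_in(b3,rmB), robot_in(rmB)}
  through step 1 (drop(b3,rmB,left)): drop {ball_in(b3,rmB)}, keep {ball_in(b2,rmB), robot_in(rmB)}, require {carry(b3,left), robot_in(rmB)}
    → {ball_in(b2,rmB), carry(b3,left), robot_in(rmB)}

== RESULT ==
["ball_in(b2,rmB)", "carry(b3,left)", "robot_in(rmB)"]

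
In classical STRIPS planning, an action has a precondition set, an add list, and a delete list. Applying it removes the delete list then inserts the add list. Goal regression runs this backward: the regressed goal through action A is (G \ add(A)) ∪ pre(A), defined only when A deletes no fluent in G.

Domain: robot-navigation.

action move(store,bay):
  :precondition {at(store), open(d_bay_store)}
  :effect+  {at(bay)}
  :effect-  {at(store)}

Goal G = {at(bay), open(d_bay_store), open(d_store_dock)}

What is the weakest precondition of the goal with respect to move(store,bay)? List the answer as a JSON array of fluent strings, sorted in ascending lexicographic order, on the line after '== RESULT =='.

Compute (G \ add) ∪ pre:
  G ∩ del = {}  (empty — regression defined)
  G \ add = {at(bay), open(d_bay_store), open(d_store_dock)} \ {at(bay)} = {open(d_bay_store), open(d_store_dock)}
  ∪ pre   = {open(d_bay_store), open(d_store_dock)} ∪ {at(store), open(d_bay_store)}
          = {at(store), open(d_bay_store), open(d_store_dock)}

== RESULT ==
["at(store)", "open(d_bay_store)", "open(d_store_dock)"]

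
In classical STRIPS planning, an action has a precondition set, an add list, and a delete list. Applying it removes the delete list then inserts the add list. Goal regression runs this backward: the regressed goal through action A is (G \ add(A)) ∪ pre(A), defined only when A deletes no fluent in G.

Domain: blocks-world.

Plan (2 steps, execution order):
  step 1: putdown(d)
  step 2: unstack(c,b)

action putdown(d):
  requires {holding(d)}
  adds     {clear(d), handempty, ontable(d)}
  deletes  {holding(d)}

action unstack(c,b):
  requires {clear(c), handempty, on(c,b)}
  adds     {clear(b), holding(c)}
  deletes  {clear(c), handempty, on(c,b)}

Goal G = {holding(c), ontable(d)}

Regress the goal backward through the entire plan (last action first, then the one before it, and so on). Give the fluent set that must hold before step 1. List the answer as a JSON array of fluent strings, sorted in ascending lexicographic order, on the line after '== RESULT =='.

Work backward from the goal:
  through step 2 (unstack(c,b)): drop {holding(c)}, keep {ontable(d)}, require {clear(c), handempty, on(c,b)}
    → {clear(c), handempty, on(c,b), ontable(d)}
  through step 1 (putdown(d)): drop {handempty, ontable(d)}, keep {clear(c), on(c,b)}, require {holding(d)}
    → {clear(c), holding(d), on(c,b)}

== RESULT ==
["clear(c)", "holding(d)", "on(c,b)"]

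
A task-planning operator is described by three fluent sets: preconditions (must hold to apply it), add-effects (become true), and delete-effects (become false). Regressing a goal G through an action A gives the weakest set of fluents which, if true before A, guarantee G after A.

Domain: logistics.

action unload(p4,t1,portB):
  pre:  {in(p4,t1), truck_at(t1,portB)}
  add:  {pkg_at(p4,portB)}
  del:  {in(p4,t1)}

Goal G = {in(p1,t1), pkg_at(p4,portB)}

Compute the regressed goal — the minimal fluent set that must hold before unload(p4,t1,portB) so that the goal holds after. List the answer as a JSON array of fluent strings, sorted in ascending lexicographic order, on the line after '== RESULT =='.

Compute (G \ add) ∪ pre:
  G ∩ del = {}  (empty — regression defined)
  G \ add = {in(p1,t1), pkg_at(p4,portB)} \ {pkg_at(p4,portB)} = {in(p1,t1)}
  ∪ pre   = {in(p1,t1)} ∪ {in(p4,t1), truck_at(t1,portB)}
          = {in(p1,t1), in(p4,t1), truck_at(t1,portB)}

== RESULT ==
["in(p1,t1)", "in(p4,t1)", "truck_at(t1,portB)"]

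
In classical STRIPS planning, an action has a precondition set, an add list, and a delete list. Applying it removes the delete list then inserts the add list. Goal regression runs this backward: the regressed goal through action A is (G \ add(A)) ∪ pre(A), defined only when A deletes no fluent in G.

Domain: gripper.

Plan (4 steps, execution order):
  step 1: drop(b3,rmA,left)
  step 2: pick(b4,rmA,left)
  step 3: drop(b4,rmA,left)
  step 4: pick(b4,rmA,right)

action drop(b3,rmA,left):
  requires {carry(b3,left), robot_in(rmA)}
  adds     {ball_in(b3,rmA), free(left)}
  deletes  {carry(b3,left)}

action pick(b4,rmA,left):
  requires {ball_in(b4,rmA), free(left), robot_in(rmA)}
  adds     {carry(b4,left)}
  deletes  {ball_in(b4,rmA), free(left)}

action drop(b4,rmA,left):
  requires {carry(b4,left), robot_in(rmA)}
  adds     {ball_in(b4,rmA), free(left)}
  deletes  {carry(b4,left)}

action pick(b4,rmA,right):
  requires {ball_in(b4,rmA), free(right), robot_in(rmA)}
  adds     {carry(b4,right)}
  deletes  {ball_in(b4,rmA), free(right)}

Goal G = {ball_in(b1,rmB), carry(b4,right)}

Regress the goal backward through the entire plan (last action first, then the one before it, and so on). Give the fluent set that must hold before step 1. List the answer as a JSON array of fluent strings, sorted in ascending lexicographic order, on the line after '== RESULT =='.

Regress step by step:
  through step 4 (pick(b4,rmA,right)): drop {carry(b4,right)}, keep {ball_in(b1,rmB)}, require {ball_in(b4,rmA), free(right), robot_in(rmA)}
    → {ball_in(b1,rmB), ball_in(b4,rmA), free(right), robot_in(rmA)}
  through step 3 (drop(b4,rmA,left)): drop {ball_in(b4,rmA)}, keep {ball_in(b1,rmB), free(right), robot_in(rmA)}, require {carry(b4,left), robot_in(rmA)}
    → {ball_in(b1,rmB), carry(b4,left), free(right), robot_in(rmA)}
  through step 2 (pick(b4,rmA,left)): drop {carry(b4,left)}, keep {ball_in(b1,rmB), free(right), robot_in(rmA)}, require {ball_in(b4,rmA), free(left), robot_in(rmA)}
    → {ball_in(b1,rmB), ball_in(b4,rmA), free(left), free(right), robot_in(rmA)}
  through step 1 (drop(b3,rmA,left)): drop {free(left)}, keep {ball_in(b1,rmB), ball_in(b4,rmA), free(right), robot_in(rmA)}, require {carry(b3,left), robot_in(rmA)}
    → {ball_in(b1,rmB), ball_in(b4,rmA), carry(b3,left), free(right), robot_in(rmA)}

== RESULT ==
["ball_in(b1,rmB)", "ball_in(b4,rmA)", "carry(b3,left)", "free(right)", "robot_in(rmA)"]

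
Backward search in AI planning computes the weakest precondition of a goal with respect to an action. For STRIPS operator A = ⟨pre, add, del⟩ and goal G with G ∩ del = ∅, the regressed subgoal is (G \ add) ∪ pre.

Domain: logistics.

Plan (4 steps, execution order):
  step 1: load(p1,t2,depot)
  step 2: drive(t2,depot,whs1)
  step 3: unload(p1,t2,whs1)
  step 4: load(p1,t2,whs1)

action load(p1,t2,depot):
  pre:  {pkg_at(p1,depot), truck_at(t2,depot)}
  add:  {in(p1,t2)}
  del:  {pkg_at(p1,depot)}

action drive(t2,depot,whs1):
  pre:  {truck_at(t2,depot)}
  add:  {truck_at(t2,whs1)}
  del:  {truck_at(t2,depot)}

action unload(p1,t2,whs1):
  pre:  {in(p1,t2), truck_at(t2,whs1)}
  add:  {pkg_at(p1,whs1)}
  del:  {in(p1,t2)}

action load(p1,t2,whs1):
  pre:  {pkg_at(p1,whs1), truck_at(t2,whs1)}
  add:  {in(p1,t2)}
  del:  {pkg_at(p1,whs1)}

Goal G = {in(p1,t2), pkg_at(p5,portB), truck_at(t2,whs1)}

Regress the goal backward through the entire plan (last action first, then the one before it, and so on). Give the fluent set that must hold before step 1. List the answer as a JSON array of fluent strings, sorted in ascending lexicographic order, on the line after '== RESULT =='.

Regress step by step:
  through step 4 (load(p1,t2,whs1)): drop {in(p1,t2)}, keep {pkg_at(p5,portB), truck_at(t2,whs1)}, require {pkg_at(p1,whs1), truck_at(t2,whs1)}
    → {pkg_at(p1,whs1), pkg_at(p5,portB), truck_at(t2,whs1)}
  through step 3 (unload(p1,t2,whs1)): drop {pkg_at(p1,whs1)}, keep {pkg_at(p5,portB), truck_at(t2,whs1)}, require {in(p1,t2), truck_at(t2,whs1)}
    → {in(p1,t2), pkg_at(p5,portB), truck_at(t2,whs1)}
  through step 2 (drive(t2,depot,whs1)): drop {truck_at(t2,whs1)}, keep {in(p1,t2), pkg_at(p5,portB)}, require {truck_at(t2,depot)}
    → {in(p1,t2), pkg_at(p5,portB), truck_at(t2,depot)}
  through step 1 (load(p1,t2,depot)): drop {in(p1,t2)}, keep {pkg_at(p5,portB), truck_at(t2,depot)}, require {pkg_at(p1,depot), truck_at(t2,depot)}
    → {pkg_at(p1,depot), pkg_at(p5,portB), truck_at(t2,depot)}

== RESULT ==
["pkg_at(p1,depot)", "pkg_at(p5,portB)", "truck_at(t2,depot)"]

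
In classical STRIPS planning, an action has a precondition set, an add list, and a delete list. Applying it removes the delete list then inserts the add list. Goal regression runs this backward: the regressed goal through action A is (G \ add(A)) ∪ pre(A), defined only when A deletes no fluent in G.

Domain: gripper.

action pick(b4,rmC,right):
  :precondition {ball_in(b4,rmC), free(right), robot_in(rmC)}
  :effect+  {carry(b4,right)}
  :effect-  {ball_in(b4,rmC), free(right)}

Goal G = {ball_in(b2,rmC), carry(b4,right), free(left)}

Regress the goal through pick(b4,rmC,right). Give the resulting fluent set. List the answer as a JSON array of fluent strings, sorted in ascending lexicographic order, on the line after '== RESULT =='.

Compute (G \ add) ∪ pre:
  G ∩ del = {}  (empty — regression defined)
  G \ add = {ball_in(b2,rmC), carry(b4,right), free(left)} \ {carry(b4,right)} = {ball_in(b2,rmC), free(left)}
  ∪ pre   = {ball_in(b2,rmC), free(left)} ∪ {ball_in(b4,rmC), free(right), robot_in(rmC)}
          = {ball_in(b2,rmC), ball_in(b4,rmC), free(left), free(right), robot_in(rmC)}

== RESULT ==
["ball_in(b2,rmC)", "ball_in(b4,rmC)", "free(left)", "free(right)", "robot_in(rmC)"]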